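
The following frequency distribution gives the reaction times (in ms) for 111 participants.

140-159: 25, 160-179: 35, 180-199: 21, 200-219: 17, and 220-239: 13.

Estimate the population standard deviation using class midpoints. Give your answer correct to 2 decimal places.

26.04

Midpoints: 149.5, 169.5, 189.5, 209.5, 229.5
n = 111, Σfm = 20194.5, mean = 181.9324
Σfm² = 3749277.75
Σf(m − x̄)² = Σfm² − (Σfm)²/n = 3749277.75 − 20194.5²/111 = 75243.2432
Population variance = 75243.2432 / 111 = 677.8671
Standard deviation = √677.8671 = 26.0359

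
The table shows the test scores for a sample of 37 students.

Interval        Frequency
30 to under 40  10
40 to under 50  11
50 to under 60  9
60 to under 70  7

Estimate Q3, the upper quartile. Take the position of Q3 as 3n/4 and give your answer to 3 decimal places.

Cumulative frequencies: 10, 21, 30, 37
n = 37; position = 3n/4 = 27.75.
This falls in the class 50 to under 60: L = 50, F = 21, f = 9, h = 10.
Upper quartile ≈ 50 + ((27.75 − 21) / 9) × 10 = 57.5000

57.500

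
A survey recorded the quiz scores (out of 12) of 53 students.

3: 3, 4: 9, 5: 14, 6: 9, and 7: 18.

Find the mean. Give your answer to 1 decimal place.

Values: 3, 4, 5, 6, 7
Σfx = 3×3 + 9×4 + 14×5 + 9×6 + 18×7 = 295
n = Σf = 53
Mean = 295 / 53 = 5.5660

5.6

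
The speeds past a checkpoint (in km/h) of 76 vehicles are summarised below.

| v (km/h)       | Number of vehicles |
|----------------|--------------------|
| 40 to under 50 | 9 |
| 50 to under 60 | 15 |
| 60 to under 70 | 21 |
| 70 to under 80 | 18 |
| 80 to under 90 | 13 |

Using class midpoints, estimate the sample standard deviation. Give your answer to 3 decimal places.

Midpoints: 45, 55, 65, 75, 85
n = 76, Σfm = 5050, mean = 66.4474
Σfm² = 347500
Σf(m − x̄)² = Σfm² − (Σfm)²/n = 347500 − 5050²/76 = 11940.7895
Sample variance = 11940.7895 / 75 = 159.2105
Standard deviation = √159.2105 = 12.6179

12.618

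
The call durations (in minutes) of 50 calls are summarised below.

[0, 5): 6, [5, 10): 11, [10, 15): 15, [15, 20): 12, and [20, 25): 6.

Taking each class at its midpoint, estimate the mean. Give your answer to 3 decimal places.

12.600

Midpoints: 2.5, 7.5, 12.5, 17.5, 22.5
Σfm = 6×2.5 + 11×7.5 + 15×12.5 + 12×17.5 + 6×22.5 = 630
n = Σf = 50
Mean = 630 / 50 = 12.6000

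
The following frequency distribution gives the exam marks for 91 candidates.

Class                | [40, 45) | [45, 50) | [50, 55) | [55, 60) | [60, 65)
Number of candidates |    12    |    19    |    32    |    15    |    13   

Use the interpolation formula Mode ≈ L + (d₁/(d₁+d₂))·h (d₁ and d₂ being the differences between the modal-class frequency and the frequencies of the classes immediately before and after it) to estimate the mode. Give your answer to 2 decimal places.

Modal class: [50, 55) (highest frequency 32).
d₁ = 32 − 19 = 13, d₂ = 32 − 15 = 17
Mode ≈ 50 + (13/(13+17)) × 5 = 50 + 2.1667 = 52.1667

52.17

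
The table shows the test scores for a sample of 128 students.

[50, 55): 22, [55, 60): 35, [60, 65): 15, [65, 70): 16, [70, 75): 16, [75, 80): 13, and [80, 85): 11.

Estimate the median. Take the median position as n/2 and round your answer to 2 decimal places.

Cumulative frequencies: 22, 57, 72, 88, 104, 117, 128
n = 128; position = n/2 = 64.
This falls in the class [60, 65): L = 60, F = 57, f = 15, h = 5.
Median ≈ 60 + ((64 − 57) / 15) × 5 = 62.3333

62.33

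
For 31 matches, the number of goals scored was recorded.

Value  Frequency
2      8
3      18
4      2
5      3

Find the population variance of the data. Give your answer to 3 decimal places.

Values: 2, 3, 4, 5
n = 31, Σfx = 93, mean = 3.0000
Σfx² = 301
Σf(x − x̄)² = Σfx² − (Σfx)²/n = 301 − 93²/31 = 22.0000
Population variance = 22.0000 / 31 = 0.7097

0.710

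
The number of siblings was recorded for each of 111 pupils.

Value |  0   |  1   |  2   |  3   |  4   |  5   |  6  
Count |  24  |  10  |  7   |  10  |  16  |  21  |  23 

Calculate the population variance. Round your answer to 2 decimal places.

5.07

Values: 0, 1, 2, 3, 4, 5, 6
n = 111, Σfx = 361, mean = 3.2523
Σfx² = 1737
Σf(x − x̄)² = Σfx² − (Σfx)²/n = 1737 − 361²/111 = 562.9369
Population variance = 562.9369 / 111 = 5.0715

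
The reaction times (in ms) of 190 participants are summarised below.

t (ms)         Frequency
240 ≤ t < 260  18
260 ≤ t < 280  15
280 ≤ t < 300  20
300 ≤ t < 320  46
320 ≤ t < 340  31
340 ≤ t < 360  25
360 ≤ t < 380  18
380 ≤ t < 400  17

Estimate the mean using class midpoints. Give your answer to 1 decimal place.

Midpoints: 250, 270, 290, 310, 330, 350, 370, 390
Σfm = 18×250 + 15×270 + 20×290 + 46×310 + 31×330 + 25×350 + 18×370 + 17×390 = 60880
n = Σf = 190
Mean = 60880 / 190 = 320.4211

320.4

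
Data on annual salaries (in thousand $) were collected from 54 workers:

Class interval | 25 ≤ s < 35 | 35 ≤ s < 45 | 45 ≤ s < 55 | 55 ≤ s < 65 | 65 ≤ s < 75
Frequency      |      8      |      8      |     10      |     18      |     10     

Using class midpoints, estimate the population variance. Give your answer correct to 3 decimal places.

Midpoints: 30, 40, 50, 60, 70
n = 54, Σfm = 2840, mean = 52.5926
Σfm² = 158800
Σf(m − x̄)² = Σfm² − (Σfm)²/n = 158800 − 2840²/54 = 9437.0370
Population variance = 9437.0370 / 54 = 174.7599

174.760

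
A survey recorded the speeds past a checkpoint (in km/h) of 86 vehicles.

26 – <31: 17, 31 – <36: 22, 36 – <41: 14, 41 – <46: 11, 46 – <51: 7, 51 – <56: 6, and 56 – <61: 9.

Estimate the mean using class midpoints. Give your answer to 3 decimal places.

39.837

Midpoints: 28.5, 33.5, 38.5, 43.5, 48.5, 53.5, 58.5
Σfm = 17×28.5 + 22×33.5 + 14×38.5 + 11×43.5 + 7×48.5 + 6×53.5 + 9×58.5 = 3426
n = Σf = 86
Mean = 3426 / 86 = 39.8372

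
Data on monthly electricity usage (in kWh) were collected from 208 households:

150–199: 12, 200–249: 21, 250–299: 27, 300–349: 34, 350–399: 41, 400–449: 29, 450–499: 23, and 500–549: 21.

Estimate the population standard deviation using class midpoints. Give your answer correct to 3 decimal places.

Midpoints: 174.5, 224.5, 274.5, 324.5, 374.5, 424.5, 474.5, 524.5
n = 208, Σfm = 74846, mean = 359.8365
Σfm² = 28970102
Σf(m − x̄)² = Σfm² − (Σfm)²/n = 28970102 − 74846²/208 = 2037776.4423
Population variance = 2037776.4423 / 208 = 9797.0021
Standard deviation = √9797.0021 = 98.9798

98.980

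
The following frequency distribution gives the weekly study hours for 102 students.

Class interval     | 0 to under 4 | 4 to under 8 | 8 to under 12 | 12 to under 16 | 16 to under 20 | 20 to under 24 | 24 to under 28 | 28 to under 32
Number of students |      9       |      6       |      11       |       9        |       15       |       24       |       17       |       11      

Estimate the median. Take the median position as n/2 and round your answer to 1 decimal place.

Cumulative frequencies: 9, 15, 26, 35, 50, 74, 91, 102
n = 102; position = n/2 = 51.
This falls in the class 20 to under 24: L = 20, F = 50, f = 24, h = 4.
Median ≈ 20 + ((51 − 50) / 24) × 4 = 20.1667

20.2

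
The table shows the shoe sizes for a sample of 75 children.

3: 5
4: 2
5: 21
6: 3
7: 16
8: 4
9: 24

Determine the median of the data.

7

Cumulative frequencies: 5, 7, 28, 31, 47, 51, 75
n = 75, so the median is the value in position (n+1)/2 = 38.
Position 38 falls at value 7.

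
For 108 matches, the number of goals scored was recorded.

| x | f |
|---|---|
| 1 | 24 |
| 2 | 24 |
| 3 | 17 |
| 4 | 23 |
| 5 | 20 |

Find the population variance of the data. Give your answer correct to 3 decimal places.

Values: 1, 2, 3, 4, 5
n = 108, Σfx = 315, mean = 2.9167
Σfx² = 1141
Σf(x − x̄)² = Σfx² − (Σfx)²/n = 1141 − 315²/108 = 222.2500
Population variance = 222.2500 / 108 = 2.0579

2.058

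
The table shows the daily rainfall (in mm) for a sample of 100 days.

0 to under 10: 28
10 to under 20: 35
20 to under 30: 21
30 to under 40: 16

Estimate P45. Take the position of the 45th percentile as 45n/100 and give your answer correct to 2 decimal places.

14.86

Cumulative frequencies: 28, 63, 84, 100
n = 100; position = 45n/100 = 45.
This falls in the class 10 to under 20: L = 10, F = 28, f = 35, h = 10.
45th percentile ≈ 10 + ((45 − 28) / 35) × 10 = 14.8571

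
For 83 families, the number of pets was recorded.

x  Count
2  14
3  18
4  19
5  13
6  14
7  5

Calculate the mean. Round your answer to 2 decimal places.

4.12

Values: 2, 3, 4, 5, 6, 7
Σfx = 14×2 + 18×3 + 19×4 + 13×5 + 14×6 + 5×7 = 342
n = Σf = 83
Mean = 342 / 83 = 4.1205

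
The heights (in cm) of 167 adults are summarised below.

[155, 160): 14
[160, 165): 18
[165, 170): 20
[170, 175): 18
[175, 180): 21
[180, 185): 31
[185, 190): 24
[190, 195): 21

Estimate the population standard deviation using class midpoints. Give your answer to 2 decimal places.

10.92

Midpoints: 157.5, 162.5, 167.5, 172.5, 177.5, 182.5, 187.5, 192.5
n = 167, Σfm = 29512.5, mean = 176.7216
Σfm² = 5235393.75
Σf(m − x̄)² = Σfm² − (Σfm)²/n = 5235393.75 − 29512.5²/167 = 19898.8024
Population variance = 19898.8024 / 167 = 119.1545
Standard deviation = √119.1545 = 10.9158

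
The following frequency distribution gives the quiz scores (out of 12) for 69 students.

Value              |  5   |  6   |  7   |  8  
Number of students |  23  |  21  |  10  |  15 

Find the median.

6

Cumulative frequencies: 23, 44, 54, 69
n = 69, so the median is the value in position (n+1)/2 = 35.
Position 35 falls at value 6.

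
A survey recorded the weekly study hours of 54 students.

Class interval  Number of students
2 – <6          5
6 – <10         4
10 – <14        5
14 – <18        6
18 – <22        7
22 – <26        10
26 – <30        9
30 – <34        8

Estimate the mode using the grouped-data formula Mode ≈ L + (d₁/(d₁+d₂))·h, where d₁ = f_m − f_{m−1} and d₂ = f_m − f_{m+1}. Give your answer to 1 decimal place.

25.0

Modal class: 22 – <26 (highest frequency 10).
d₁ = 10 − 7 = 3, d₂ = 10 − 9 = 1
Mode ≈ 22 + (3/(3+1)) × 4 = 22 + 3.0000 = 25.0000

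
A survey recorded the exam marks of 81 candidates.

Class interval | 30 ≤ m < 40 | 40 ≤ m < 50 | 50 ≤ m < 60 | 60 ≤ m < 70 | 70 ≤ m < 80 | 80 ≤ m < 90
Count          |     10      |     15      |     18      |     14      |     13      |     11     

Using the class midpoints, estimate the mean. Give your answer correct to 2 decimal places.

59.69

Midpoints: 35, 45, 55, 65, 75, 85
Σfm = 10×35 + 15×45 + 18×55 + 14×65 + 13×75 + 11×85 = 4835
n = Σf = 81
Mean = 4835 / 81 = 59.6914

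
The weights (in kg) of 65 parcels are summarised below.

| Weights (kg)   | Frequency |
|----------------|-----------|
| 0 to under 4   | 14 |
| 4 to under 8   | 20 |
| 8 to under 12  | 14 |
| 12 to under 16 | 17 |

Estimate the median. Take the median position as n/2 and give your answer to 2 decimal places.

7.70

Cumulative frequencies: 14, 34, 48, 65
n = 65; position = n/2 = 32.5.
This falls in the class 4 to under 8: L = 4, F = 14, f = 20, h = 4.
Median ≈ 4 + ((32.5 − 14) / 20) × 4 = 7.7000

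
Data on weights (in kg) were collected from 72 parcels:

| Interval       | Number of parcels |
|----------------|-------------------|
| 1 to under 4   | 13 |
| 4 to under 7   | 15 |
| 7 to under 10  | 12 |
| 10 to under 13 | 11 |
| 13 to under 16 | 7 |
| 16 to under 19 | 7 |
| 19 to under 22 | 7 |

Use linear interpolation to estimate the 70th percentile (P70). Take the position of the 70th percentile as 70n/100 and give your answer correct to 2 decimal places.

Cumulative frequencies: 13, 28, 40, 51, 58, 65, 72
n = 72; position = 70n/100 = 50.4.
This falls in the class 10 to under 13: L = 10, F = 40, f = 11, h = 3.
70th percentile ≈ 10 + ((50.4 − 40) / 11) × 3 = 12.8364

12.84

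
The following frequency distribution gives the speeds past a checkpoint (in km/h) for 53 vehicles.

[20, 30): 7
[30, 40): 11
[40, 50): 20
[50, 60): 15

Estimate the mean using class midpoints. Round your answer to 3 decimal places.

Midpoints: 25, 35, 45, 55
Σfm = 7×25 + 11×35 + 20×45 + 15×55 = 2285
n = Σf = 53
Mean = 2285 / 53 = 43.1132

43.113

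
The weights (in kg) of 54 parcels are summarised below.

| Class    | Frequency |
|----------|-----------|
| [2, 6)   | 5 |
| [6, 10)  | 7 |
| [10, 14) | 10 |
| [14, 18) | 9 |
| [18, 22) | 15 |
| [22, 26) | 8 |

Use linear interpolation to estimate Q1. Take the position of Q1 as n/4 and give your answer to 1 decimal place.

Cumulative frequencies: 5, 12, 22, 31, 46, 54
n = 54; position = n/4 = 13.5.
This falls in the class [10, 14): L = 10, F = 12, f = 10, h = 4.
Lower quartile ≈ 10 + ((13.5 − 12) / 10) × 4 = 10.6000

10.6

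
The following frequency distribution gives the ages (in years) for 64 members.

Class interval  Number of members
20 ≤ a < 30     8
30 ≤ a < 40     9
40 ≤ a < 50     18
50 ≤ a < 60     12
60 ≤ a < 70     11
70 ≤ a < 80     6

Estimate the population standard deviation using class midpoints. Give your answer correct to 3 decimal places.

14.770

Midpoints: 25, 35, 45, 55, 65, 75
n = 64, Σfm = 3150, mean = 49.2188
Σfm² = 169000
Σf(m − x̄)² = Σfm² − (Σfm)²/n = 169000 − 3150²/64 = 13960.9375
Population variance = 13960.9375 / 64 = 218.1396
Standard deviation = √218.1396 = 14.7696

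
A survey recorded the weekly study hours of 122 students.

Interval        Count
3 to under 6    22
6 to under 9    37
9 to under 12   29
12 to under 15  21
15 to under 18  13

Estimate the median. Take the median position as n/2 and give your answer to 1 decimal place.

9.2

Cumulative frequencies: 22, 59, 88, 109, 122
n = 122; position = n/2 = 61.
This falls in the class 9 to under 12: L = 9, F = 59, f = 29, h = 3.
Median ≈ 9 + ((61 − 59) / 29) × 3 = 9.2069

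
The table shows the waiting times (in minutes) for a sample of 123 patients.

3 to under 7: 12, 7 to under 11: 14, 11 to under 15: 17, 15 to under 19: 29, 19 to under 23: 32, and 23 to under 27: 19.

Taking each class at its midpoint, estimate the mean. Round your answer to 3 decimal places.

Midpoints: 5, 9, 13, 17, 21, 25
Σfm = 12×5 + 14×9 + 17×13 + 29×17 + 32×21 + 19×25 = 2047
n = Σf = 123
Mean = 2047 / 123 = 16.6423

16.642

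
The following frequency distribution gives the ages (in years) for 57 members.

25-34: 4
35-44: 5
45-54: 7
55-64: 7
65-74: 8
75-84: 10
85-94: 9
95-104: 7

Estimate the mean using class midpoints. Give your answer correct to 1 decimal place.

69.0

Midpoints: 29.5, 39.5, 49.5, 59.5, 69.5, 79.5, 89.5, 99.5
Σfm = 4×29.5 + 5×39.5 + 7×49.5 + 7×59.5 + 8×69.5 + 10×79.5 + 9×89.5 + 7×99.5 = 3931.5
n = Σf = 57
Mean = 3931.5 / 57 = 68.9737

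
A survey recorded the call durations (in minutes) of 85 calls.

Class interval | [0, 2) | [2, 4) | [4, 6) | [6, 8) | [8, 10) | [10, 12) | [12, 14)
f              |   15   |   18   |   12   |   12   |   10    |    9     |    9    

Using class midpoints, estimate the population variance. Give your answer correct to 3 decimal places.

Midpoints: 1, 3, 5, 7, 9, 11, 13
n = 85, Σfm = 519, mean = 6.1059
Σfm² = 4485
Σf(m − x̄)² = Σfm² − (Σfm)²/n = 4485 − 519²/85 = 1316.0471
Population variance = 1316.0471 / 85 = 15.4829

15.483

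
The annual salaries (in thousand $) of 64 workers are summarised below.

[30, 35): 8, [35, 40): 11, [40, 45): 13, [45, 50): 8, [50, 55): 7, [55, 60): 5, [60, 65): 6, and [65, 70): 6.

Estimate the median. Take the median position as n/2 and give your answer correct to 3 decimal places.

45.000

Cumulative frequencies: 8, 19, 32, 40, 47, 52, 58, 64
n = 64; position = n/2 = 32.
This falls in the class [40, 45): L = 40, F = 19, f = 13, h = 5.
Median ≈ 40 + ((32 − 19) / 13) × 5 = 45.0000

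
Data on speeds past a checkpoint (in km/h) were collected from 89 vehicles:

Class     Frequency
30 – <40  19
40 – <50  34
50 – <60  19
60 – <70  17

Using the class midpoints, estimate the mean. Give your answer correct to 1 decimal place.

Midpoints: 35, 45, 55, 65
Σfm = 19×35 + 34×45 + 19×55 + 17×65 = 4345
n = Σf = 89
Mean = 4345 / 89 = 48.8202

48.8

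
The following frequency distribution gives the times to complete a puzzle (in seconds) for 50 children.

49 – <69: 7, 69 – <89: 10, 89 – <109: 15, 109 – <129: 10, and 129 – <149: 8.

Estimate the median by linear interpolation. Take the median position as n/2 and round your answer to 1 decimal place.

99.7

Cumulative frequencies: 7, 17, 32, 42, 50
n = 50; position = n/2 = 25.
This falls in the class 89 – <109: L = 89, F = 17, f = 15, h = 20.
Median ≈ 89 + ((25 − 17) / 15) × 20 = 99.6667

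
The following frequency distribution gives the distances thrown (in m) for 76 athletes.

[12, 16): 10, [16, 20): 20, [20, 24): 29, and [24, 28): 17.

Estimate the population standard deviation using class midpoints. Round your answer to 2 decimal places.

Midpoints: 14, 18, 22, 26
n = 76, Σfm = 1580, mean = 20.7895
Σfm² = 33968
Σf(m − x̄)² = Σfm² − (Σfm)²/n = 33968 − 1580²/76 = 1120.6316
Population variance = 1120.6316 / 76 = 14.7452
Standard deviation = √14.7452 = 3.8399

3.84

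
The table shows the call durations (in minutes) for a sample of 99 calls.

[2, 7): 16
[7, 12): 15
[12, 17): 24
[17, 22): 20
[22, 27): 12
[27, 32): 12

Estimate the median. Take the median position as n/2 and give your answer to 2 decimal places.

Cumulative frequencies: 16, 31, 55, 75, 87, 99
n = 99; position = n/2 = 49.5.
This falls in the class [12, 17): L = 12, F = 31, f = 24, h = 5.
Median ≈ 12 + ((49.5 − 31) / 24) × 5 = 15.8542

15.85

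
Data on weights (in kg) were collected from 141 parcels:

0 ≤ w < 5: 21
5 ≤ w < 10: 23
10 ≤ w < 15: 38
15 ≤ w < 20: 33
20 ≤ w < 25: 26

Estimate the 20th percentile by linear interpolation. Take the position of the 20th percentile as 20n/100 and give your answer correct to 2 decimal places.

6.57

Cumulative frequencies: 21, 44, 82, 115, 141
n = 141; position = 20n/100 = 28.2.
This falls in the class 5 ≤ w < 10: L = 5, F = 21, f = 23, h = 5.
20th percentile ≈ 5 + ((28.2 − 21) / 23) × 5 = 6.5652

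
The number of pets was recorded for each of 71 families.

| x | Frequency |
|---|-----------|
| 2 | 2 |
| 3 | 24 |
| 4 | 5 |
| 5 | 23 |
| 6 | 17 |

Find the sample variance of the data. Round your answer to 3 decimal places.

1.588

Values: 2, 3, 4, 5, 6
n = 71, Σfx = 313, mean = 4.4085
Σfx² = 1491
Σf(x − x̄)² = Σfx² − (Σfx)²/n = 1491 − 313²/71 = 111.1549
Sample variance = 111.1549 / 70 = 1.5879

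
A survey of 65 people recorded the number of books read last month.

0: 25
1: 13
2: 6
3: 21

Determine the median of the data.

Cumulative frequencies: 25, 38, 44, 65
n = 65, so the median is the value in position (n+1)/2 = 33.
Position 33 falls at value 1.

1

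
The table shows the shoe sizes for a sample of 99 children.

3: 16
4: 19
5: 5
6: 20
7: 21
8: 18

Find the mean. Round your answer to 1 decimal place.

5.7

Values: 3, 4, 5, 6, 7, 8
Σfx = 16×3 + 19×4 + 5×5 + 20×6 + 21×7 + 18×8 = 560
n = Σf = 99
Mean = 560 / 99 = 5.6566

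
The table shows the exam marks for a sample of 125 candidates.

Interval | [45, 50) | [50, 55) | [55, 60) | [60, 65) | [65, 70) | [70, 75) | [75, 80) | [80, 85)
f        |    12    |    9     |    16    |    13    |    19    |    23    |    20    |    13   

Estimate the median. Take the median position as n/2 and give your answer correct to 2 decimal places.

68.29

Cumulative frequencies: 12, 21, 37, 50, 69, 92, 112, 125
n = 125; position = n/2 = 62.5.
This falls in the class [65, 70): L = 65, F = 50, f = 19, h = 5.
Median ≈ 65 + ((62.5 − 50) / 19) × 5 = 68.2895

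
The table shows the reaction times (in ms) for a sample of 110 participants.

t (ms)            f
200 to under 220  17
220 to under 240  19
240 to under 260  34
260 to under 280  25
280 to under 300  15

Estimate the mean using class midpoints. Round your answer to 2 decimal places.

250.36

Midpoints: 210, 230, 250, 270, 290
Σfm = 17×210 + 19×230 + 34×250 + 25×270 + 15×290 = 27540
n = Σf = 110
Mean = 27540 / 110 = 250.3636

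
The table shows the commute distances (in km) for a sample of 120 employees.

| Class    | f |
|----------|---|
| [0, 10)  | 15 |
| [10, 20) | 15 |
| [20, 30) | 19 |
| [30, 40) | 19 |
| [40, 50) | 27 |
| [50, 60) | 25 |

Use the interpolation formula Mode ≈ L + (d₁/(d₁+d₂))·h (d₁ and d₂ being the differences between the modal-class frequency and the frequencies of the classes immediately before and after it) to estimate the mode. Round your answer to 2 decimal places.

Modal class: [40, 50) (highest frequency 27).
d₁ = 27 − 19 = 8, d₂ = 27 − 25 = 2
Mode ≈ 40 + (8/(8+2)) × 10 = 40 + 8.0000 = 48.0000

48.00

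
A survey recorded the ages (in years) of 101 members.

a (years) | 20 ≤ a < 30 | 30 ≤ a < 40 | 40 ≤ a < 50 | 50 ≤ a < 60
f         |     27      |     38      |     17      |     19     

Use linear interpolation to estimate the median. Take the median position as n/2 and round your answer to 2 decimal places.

Cumulative frequencies: 27, 65, 82, 101
n = 101; position = n/2 = 50.5.
This falls in the class 30 ≤ a < 40: L = 30, F = 27, f = 38, h = 10.
Median ≈ 30 + ((50.5 − 27) / 38) × 10 = 36.1842

36.18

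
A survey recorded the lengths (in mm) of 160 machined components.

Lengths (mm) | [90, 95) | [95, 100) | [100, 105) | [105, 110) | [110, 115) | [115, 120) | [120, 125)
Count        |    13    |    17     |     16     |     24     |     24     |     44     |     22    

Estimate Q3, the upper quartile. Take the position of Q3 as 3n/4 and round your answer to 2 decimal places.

117.95

Cumulative frequencies: 13, 30, 46, 70, 94, 138, 160
n = 160; position = 3n/4 = 120.
This falls in the class [115, 120): L = 115, F = 94, f = 44, h = 5.
Upper quartile ≈ 115 + ((120 − 94) / 44) × 5 = 117.9545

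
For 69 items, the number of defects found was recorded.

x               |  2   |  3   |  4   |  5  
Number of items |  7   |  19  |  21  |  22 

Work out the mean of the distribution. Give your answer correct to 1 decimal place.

Values: 2, 3, 4, 5
Σfx = 7×2 + 19×3 + 21×4 + 22×5 = 265
n = Σf = 69
Mean = 265 / 69 = 3.8406

3.8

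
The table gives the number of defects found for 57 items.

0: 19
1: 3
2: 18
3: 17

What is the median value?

Cumulative frequencies: 19, 22, 40, 57
n = 57, so the median is the value in position (n+1)/2 = 29.
Position 29 falls at value 2.

2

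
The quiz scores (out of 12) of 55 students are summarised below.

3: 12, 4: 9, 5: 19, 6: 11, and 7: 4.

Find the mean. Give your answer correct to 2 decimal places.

4.75

Values: 3, 4, 5, 6, 7
Σfx = 12×3 + 9×4 + 19×5 + 11×6 + 4×7 = 261
n = Σf = 55
Mean = 261 / 55 = 4.7455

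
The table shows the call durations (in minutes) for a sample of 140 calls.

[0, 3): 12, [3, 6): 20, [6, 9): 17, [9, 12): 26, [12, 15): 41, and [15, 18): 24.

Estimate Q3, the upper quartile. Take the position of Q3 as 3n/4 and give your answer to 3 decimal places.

14.195

Cumulative frequencies: 12, 32, 49, 75, 116, 140
n = 140; position = 3n/4 = 105.
This falls in the class [12, 15): L = 12, F = 75, f = 41, h = 3.
Upper quartile ≈ 12 + ((105 − 75) / 41) × 3 = 14.1951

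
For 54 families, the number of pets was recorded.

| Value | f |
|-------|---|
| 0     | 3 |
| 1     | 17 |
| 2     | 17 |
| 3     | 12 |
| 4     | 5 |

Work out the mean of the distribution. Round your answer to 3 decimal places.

1.981

Values: 0, 1, 2, 3, 4
Σfx = 3×0 + 17×1 + 17×2 + 12×3 + 5×4 = 107
n = Σf = 54
Mean = 107 / 54 = 1.9815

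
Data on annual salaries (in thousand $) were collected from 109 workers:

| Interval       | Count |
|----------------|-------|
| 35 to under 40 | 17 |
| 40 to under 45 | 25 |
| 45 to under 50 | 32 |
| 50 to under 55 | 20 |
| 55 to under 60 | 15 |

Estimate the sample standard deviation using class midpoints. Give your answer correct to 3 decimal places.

6.315

Midpoints: 37.5, 42.5, 47.5, 52.5, 57.5
n = 109, Σfm = 5132.5, mean = 47.0872
Σfm² = 245981.25
Σf(m − x̄)² = Σfm² − (Σfm)²/n = 245981.25 − 5132.5²/109 = 4306.4220
Sample variance = 4306.4220 / 108 = 39.8743
Standard deviation = √39.8743 = 6.3146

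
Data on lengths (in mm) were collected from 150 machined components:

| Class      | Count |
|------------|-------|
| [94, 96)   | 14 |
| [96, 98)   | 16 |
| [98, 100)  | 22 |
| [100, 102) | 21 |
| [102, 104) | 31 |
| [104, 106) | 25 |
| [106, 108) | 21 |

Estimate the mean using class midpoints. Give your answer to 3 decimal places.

101.640

Midpoints: 95, 97, 99, 101, 103, 105, 107
Σfm = 14×95 + 16×97 + 22×99 + 21×101 + 31×103 + 25×105 + 21×107 = 15246
n = Σf = 150
Mean = 15246 / 150 = 101.6400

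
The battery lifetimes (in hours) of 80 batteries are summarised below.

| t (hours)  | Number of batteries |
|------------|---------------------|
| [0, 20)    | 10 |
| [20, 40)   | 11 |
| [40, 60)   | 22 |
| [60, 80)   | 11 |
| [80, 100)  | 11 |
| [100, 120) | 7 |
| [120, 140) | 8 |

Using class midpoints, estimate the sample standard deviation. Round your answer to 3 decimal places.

36.226

Midpoints: 10, 30, 50, 70, 90, 110, 130
n = 80, Σfm = 5100, mean = 63.7500
Σfm² = 428800
Σf(m − x̄)² = Σfm² − (Σfm)²/n = 428800 − 5100²/80 = 103675.0000
Sample variance = 103675.0000 / 79 = 1312.3418
Standard deviation = √1312.3418 = 36.2263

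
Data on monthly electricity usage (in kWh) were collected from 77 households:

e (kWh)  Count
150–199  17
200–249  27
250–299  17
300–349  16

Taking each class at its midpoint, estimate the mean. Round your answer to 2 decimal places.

245.28

Midpoints: 174.5, 224.5, 274.5, 324.5
Σfm = 17×174.5 + 27×224.5 + 17×274.5 + 16×324.5 = 18886.5
n = Σf = 77
Mean = 18886.5 / 77 = 245.2792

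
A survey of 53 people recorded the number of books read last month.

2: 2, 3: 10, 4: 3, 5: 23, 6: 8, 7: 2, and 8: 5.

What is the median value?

Cumulative frequencies: 2, 12, 15, 38, 46, 48, 53
n = 53, so the median is the value in position (n+1)/2 = 27.
Position 27 falls at value 5.

5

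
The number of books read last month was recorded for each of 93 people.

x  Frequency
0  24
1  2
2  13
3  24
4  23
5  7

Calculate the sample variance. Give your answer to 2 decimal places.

Values: 0, 1, 2, 3, 4, 5
n = 93, Σfx = 227, mean = 2.4409
Σfx² = 813
Σf(x − x̄)² = Σfx² − (Σfx)²/n = 813 − 227²/93 = 258.9247
Sample variance = 258.9247 / 92 = 2.8144

2.81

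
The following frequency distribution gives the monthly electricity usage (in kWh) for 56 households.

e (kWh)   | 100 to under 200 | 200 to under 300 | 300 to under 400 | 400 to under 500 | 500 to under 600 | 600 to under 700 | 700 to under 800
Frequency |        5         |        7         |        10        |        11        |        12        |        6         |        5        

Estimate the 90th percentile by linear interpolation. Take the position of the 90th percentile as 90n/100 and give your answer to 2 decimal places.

690.00

Cumulative frequencies: 5, 12, 22, 33, 45, 51, 56
n = 56; position = 90n/100 = 50.4.
This falls in the class 600 to under 700: L = 600, F = 45, f = 6, h = 100.
90th percentile ≈ 600 + ((50.4 − 45) / 6) × 100 = 690.0000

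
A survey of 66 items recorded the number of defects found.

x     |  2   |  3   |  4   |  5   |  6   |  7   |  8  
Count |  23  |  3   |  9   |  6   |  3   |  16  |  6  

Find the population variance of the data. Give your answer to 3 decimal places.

5.067

Values: 2, 3, 4, 5, 6, 7, 8
n = 66, Σfx = 299, mean = 4.5303
Σfx² = 1689
Σf(x − x̄)² = Σfx² − (Σfx)²/n = 1689 − 299²/66 = 334.4394
Population variance = 334.4394 / 66 = 5.0673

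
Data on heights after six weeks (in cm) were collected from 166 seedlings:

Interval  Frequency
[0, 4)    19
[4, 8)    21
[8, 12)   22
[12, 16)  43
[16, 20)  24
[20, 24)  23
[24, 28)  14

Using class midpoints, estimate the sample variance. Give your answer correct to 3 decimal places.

50.280

Midpoints: 2, 6, 10, 14, 18, 22, 26
n = 166, Σfm = 2288, mean = 13.7831
Σfm² = 39832
Σf(m − x̄)² = Σfm² − (Σfm)²/n = 39832 − 2288²/166 = 8296.1928
Sample variance = 8296.1928 / 165 = 50.2800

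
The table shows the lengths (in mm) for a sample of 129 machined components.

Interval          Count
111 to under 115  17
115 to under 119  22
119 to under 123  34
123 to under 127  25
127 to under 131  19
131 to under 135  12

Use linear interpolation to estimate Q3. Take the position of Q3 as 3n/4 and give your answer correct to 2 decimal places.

126.80

Cumulative frequencies: 17, 39, 73, 98, 117, 129
n = 129; position = 3n/4 = 96.75.
This falls in the class 123 to under 127: L = 123, F = 73, f = 25, h = 4.
Upper quartile ≈ 123 + ((96.75 − 73) / 25) × 4 = 126.8000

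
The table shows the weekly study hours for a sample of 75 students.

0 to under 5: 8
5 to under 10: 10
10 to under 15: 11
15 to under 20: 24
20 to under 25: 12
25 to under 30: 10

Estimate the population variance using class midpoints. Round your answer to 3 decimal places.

55.982

Midpoints: 2.5, 7.5, 12.5, 17.5, 22.5, 27.5
n = 75, Σfm = 1197.5, mean = 15.9667
Σfm² = 23318.75
Σf(m − x̄)² = Σfm² − (Σfm)²/n = 23318.75 − 1197.5²/75 = 4198.6667
Population variance = 4198.6667 / 75 = 55.9822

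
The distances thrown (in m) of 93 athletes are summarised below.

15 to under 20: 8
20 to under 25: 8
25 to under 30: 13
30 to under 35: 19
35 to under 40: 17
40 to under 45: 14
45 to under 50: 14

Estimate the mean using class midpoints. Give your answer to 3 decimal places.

Midpoints: 17.5, 22.5, 27.5, 32.5, 37.5, 42.5, 47.5
Σfm = 8×17.5 + 8×22.5 + 13×27.5 + 19×32.5 + 17×37.5 + 14×42.5 + 14×47.5 = 3192.5
n = Σf = 93
Mean = 3192.5 / 93 = 34.3280

34.328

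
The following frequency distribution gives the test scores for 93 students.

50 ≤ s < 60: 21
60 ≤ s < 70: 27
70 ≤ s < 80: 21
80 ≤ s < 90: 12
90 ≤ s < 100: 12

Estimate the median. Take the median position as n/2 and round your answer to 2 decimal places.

Cumulative frequencies: 21, 48, 69, 81, 93
n = 93; position = n/2 = 46.5.
This falls in the class 60 ≤ s < 70: L = 60, F = 21, f = 27, h = 10.
Median ≈ 60 + ((46.5 − 21) / 27) × 10 = 69.4444

69.44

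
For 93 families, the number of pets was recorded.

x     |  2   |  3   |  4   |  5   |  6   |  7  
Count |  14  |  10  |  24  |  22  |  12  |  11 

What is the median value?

4

Cumulative frequencies: 14, 24, 48, 70, 82, 93
n = 93, so the median is the value in position (n+1)/2 = 47.
Position 47 falls at value 4.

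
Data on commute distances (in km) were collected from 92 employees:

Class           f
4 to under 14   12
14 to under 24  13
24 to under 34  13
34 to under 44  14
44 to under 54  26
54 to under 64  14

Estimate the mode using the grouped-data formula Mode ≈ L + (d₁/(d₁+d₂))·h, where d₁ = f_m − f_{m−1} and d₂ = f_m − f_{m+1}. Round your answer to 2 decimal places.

49.00

Modal class: 44 to under 54 (highest frequency 26).
d₁ = 26 − 14 = 12, d₂ = 26 − 14 = 12
Mode ≈ 44 + (12/(12+12)) × 10 = 44 + 5.0000 = 49.0000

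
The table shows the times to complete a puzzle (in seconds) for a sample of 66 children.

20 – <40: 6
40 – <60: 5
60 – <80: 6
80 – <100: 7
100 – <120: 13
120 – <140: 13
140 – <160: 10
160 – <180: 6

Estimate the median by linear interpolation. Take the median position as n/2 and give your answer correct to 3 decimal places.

Cumulative frequencies: 6, 11, 17, 24, 37, 50, 60, 66
n = 66; position = n/2 = 33.
This falls in the class 100 – <120: L = 100, F = 24, f = 13, h = 20.
Median ≈ 100 + ((33 − 24) / 13) × 20 = 113.8462

113.846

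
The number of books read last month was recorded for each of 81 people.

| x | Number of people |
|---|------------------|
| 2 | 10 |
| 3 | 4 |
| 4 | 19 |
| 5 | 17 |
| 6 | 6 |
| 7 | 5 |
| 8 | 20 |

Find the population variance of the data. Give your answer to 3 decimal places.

4.031

Values: 2, 3, 4, 5, 6, 7, 8
n = 81, Σfx = 424, mean = 5.2346
Σfx² = 2546
Σf(x − x̄)² = Σfx² − (Σfx)²/n = 2546 − 424²/81 = 326.5432
Population variance = 326.5432 / 81 = 4.0314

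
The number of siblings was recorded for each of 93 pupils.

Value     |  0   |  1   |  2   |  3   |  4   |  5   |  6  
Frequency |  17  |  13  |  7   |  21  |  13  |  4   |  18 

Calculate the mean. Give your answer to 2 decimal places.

2.90

Values: 0, 1, 2, 3, 4, 5, 6
Σfx = 17×0 + 13×1 + 7×2 + 21×3 + 13×4 + 4×5 + 18×6 = 270
n = Σf = 93
Mean = 270 / 93 = 2.9032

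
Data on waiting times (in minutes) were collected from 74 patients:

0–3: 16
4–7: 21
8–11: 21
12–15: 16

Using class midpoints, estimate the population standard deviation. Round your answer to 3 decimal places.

4.223

Midpoints: 1.5, 5.5, 9.5, 13.5
n = 74, Σfm = 555, mean = 7.5000
Σfm² = 5482.5
Σf(m − x̄)² = Σfm² − (Σfm)²/n = 5482.5 − 555²/74 = 1320.0000
Population variance = 1320.0000 / 74 = 17.8378
Standard deviation = √17.8378 = 4.2235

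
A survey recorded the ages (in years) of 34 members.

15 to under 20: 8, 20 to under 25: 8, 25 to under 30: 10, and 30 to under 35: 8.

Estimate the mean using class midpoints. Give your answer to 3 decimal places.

25.147

Midpoints: 17.5, 22.5, 27.5, 32.5
Σfm = 8×17.5 + 8×22.5 + 10×27.5 + 8×32.5 = 855
n = Σf = 34
Mean = 855 / 34 = 25.1471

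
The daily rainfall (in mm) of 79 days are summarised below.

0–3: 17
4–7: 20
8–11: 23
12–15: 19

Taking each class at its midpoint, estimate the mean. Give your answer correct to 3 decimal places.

Midpoints: 1.5, 5.5, 9.5, 13.5
Σfm = 17×1.5 + 20×5.5 + 23×9.5 + 19×13.5 = 610.5
n = Σf = 79
Mean = 610.5 / 79 = 7.7278

7.728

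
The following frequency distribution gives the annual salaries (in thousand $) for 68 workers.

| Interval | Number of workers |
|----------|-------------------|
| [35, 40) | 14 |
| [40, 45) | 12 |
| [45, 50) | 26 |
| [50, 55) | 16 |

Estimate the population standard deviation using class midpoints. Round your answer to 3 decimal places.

5.270

Midpoints: 37.5, 42.5, 47.5, 52.5
n = 68, Σfm = 3110, mean = 45.7353
Σfm² = 144125
Σf(m − x̄)² = Σfm² − (Σfm)²/n = 144125 − 3110²/68 = 1888.2353
Population variance = 1888.2353 / 68 = 27.7682
Standard deviation = √27.7682 = 5.2696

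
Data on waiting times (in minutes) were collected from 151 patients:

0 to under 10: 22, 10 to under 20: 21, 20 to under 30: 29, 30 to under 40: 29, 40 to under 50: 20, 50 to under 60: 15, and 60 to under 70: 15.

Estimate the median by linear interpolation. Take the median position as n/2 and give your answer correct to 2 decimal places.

Cumulative frequencies: 22, 43, 72, 101, 121, 136, 151
n = 151; position = n/2 = 75.5.
This falls in the class 30 to under 40: L = 30, F = 72, f = 29, h = 10.
Median ≈ 30 + ((75.5 − 72) / 29) × 10 = 31.2069

31.21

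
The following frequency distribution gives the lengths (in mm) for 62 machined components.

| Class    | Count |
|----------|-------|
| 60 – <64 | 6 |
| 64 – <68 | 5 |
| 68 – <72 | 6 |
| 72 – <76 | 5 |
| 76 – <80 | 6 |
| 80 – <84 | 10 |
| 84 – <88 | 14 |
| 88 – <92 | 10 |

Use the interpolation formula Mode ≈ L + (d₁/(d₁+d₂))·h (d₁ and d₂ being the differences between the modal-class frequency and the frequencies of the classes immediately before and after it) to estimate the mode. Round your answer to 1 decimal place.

86.0

Modal class: 84 – <88 (highest frequency 14).
d₁ = 14 − 10 = 4, d₂ = 14 − 10 = 4
Mode ≈ 84 + (4/(4+4)) × 4 = 84 + 2.0000 = 86.0000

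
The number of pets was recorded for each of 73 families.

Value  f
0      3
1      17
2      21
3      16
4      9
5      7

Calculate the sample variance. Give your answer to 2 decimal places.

1.81

Values: 0, 1, 2, 3, 4, 5
n = 73, Σfx = 178, mean = 2.4384
Σfx² = 564
Σf(x − x̄)² = Σfx² − (Σfx)²/n = 564 − 178²/73 = 129.9726
Sample variance = 129.9726 / 72 = 1.8052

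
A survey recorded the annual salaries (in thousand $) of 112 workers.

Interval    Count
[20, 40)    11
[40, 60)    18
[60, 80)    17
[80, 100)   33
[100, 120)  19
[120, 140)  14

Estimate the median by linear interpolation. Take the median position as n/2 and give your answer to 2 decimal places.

Cumulative frequencies: 11, 29, 46, 79, 98, 112
n = 112; position = n/2 = 56.
This falls in the class [80, 100): L = 80, F = 46, f = 33, h = 20.
Median ≈ 80 + ((56 − 46) / 33) × 20 = 86.0606

86.06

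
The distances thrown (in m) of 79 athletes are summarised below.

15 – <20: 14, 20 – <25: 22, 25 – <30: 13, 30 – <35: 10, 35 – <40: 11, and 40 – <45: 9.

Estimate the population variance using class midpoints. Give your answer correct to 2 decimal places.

67.08

Midpoints: 17.5, 22.5, 27.5, 32.5, 37.5, 42.5
n = 79, Σfm = 2217.5, mean = 28.0696
Σfm² = 67543.75
Σf(m − x̄)² = Σfm² − (Σfm)²/n = 67543.75 − 2217.5²/79 = 5299.3671
Population variance = 5299.3671 / 79 = 67.0806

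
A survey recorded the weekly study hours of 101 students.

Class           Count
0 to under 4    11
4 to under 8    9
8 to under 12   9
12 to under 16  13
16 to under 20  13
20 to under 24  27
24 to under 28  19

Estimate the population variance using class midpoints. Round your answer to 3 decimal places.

Midpoints: 2, 6, 10, 14, 18, 22, 26
n = 101, Σfm = 1670, mean = 16.5347
Σfm² = 33940
Σf(m − x̄)² = Σfm² − (Σfm)²/n = 33940 − 1670²/101 = 6327.1287
Population variance = 6327.1287 / 101 = 62.6448

62.645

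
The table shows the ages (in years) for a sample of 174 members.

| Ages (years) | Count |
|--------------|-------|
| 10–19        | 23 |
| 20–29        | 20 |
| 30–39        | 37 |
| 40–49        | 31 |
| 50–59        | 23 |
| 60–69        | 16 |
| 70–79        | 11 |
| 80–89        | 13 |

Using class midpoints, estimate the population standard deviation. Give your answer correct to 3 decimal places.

Midpoints: 14.5, 24.5, 34.5, 44.5, 54.5, 64.5, 74.5, 84.5
n = 174, Σfm = 7683, mean = 44.1552
Σfm² = 411023.5
Σf(m − x̄)² = Σfm² − (Σfm)²/n = 411023.5 − 7683²/174 = 71779.3103
Population variance = 71779.3103 / 174 = 412.5248
Standard deviation = √412.5248 = 20.3107

20.311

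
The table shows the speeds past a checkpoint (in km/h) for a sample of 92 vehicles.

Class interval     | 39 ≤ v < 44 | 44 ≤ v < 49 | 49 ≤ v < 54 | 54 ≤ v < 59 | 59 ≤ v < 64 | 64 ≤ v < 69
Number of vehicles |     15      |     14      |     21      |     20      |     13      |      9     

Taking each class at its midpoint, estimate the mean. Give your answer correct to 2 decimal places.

Midpoints: 41.5, 46.5, 51.5, 56.5, 61.5, 66.5
Σfm = 15×41.5 + 14×46.5 + 21×51.5 + 20×56.5 + 13×61.5 + 9×66.5 = 4883
n = Σf = 92
Mean = 4883 / 92 = 53.0761

53.08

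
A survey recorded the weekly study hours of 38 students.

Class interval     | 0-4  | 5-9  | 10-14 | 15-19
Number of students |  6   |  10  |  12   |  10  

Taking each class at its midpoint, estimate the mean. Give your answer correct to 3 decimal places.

10.421

Midpoints: 2, 7, 12, 17
Σfm = 6×2 + 10×7 + 12×12 + 10×17 = 396
n = Σf = 38
Mean = 396 / 38 = 10.4211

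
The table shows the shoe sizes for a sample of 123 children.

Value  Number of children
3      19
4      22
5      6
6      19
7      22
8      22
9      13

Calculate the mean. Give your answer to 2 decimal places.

Values: 3, 4, 5, 6, 7, 8, 9
Σfx = 19×3 + 22×4 + 6×5 + 19×6 + 22×7 + 22×8 + 13×9 = 736
n = Σf = 123
Mean = 736 / 123 = 5.9837

5.98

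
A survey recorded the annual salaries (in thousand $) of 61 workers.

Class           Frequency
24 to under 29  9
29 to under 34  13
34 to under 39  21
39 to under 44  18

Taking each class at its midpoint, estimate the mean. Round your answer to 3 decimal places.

35.434

Midpoints: 26.5, 31.5, 36.5, 41.5
Σfm = 9×26.5 + 13×31.5 + 21×36.5 + 18×41.5 = 2161.5
n = Σf = 61
Mean = 2161.5 / 61 = 35.4344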